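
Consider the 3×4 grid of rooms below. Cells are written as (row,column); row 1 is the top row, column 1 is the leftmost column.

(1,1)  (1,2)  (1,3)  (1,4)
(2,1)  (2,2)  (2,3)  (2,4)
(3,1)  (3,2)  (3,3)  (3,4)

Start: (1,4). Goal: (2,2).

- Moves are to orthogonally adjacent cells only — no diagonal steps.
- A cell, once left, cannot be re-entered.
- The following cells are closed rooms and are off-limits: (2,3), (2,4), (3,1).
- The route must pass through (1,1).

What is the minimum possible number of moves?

Any route passes through (1,1) somewhere between (1,4) and (2,2). Summing Manhattan distances along the two legs ((1,4) → (1,1) → (2,2)) gives a lower bound of 3 + 2 = 5 moves.
A route of 5 moves achieves this: (1,4) → (1,3) → (1,2) → (1,1) → (2,1) → (2,2).
Since 5 matches the lower bound, it is optimal.

5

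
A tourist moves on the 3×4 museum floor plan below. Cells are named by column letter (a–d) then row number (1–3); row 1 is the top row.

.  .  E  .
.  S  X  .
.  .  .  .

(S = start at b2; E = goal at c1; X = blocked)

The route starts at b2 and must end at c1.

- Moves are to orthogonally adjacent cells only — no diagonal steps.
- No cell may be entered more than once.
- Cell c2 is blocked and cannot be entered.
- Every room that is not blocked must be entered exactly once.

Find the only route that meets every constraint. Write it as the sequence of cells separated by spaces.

Need to visit all 11 open cells exactly once, starting at b2 and ending at c1.
Cell d2 has only two open neighbours (d1 and d3), so the path must pass straight through it: one of those is the cell it's entered from and the other is where it exits.
Route from b2: up to b1, left to a1, 2× down (reaching a3), 3× right (reaching d3), 2× up (reaching d1), left to c1 — 10 moves in all.
Check: all 11 open cells covered.

b2 b1 a1 a2 a3 b3 c3 d3 d2 d1 c1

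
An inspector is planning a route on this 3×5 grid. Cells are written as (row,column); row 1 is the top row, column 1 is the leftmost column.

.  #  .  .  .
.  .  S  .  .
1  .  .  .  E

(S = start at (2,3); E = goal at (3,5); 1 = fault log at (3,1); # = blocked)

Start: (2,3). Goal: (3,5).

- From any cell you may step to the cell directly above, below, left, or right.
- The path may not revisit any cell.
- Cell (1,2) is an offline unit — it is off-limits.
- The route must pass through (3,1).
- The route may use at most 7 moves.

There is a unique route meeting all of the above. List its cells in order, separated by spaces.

(2,3) (2,2) (2,1) (3,1) (3,2) (3,3) (3,4) (3,5)

The 7-move cap with required stops at (3,1) leaves no slack for detours.
Route from (2,3): left 2 to (2,1), down 1 to (3,1), right 4 to (3,5) — 7 moves in all.
Check: all required cells visited; 7 ≤ 7 moves.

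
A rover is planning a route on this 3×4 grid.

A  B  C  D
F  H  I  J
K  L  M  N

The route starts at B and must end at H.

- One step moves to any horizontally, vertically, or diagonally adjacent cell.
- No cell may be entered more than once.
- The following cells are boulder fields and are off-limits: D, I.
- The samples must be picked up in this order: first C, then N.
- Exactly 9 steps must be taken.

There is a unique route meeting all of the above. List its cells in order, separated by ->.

The waypoints must appear in the order C, N, with no cell reused.
Route from B: right to C, down-right to J, down to N, 3× left (reaching K), 2× up (reaching A), down-right to H — 9 moves in all.
Check: order respected (C at step 1, N at step 3); 9 moves as required.

B -> C -> J -> N -> M -> L -> K -> F -> A -> H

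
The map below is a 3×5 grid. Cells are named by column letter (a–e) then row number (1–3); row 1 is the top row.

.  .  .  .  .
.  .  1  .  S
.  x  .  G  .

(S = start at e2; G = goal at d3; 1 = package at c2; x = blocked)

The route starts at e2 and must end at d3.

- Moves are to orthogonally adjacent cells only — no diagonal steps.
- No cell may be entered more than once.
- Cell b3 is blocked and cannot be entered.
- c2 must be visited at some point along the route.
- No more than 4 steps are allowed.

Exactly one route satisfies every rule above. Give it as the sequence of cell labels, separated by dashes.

e2 - d2 - c2 - c3 - d3

The budget equals the shortest possible length, so every move has to be on a shortest route through the required cells.
Route from e2: 2× left (reaching c2), down to c3, right to d3 — 4 moves in all.
Check: all required cells visited; 4 ≤ 4 moves.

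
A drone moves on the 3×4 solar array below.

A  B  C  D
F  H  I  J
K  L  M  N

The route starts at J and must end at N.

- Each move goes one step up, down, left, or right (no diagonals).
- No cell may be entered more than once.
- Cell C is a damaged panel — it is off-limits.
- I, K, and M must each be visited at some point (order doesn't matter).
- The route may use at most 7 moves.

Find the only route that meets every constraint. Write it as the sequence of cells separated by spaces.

Any route must reach I, K, and M and still end at N within 7 moves, so the order of the required stops is forced.
Route from J: 3× left (reaching F), down to K, 3× right (reaching N) — 7 moves in all.
Check: all required cells visited; 7 ≤ 7 moves.

J I H F K L M N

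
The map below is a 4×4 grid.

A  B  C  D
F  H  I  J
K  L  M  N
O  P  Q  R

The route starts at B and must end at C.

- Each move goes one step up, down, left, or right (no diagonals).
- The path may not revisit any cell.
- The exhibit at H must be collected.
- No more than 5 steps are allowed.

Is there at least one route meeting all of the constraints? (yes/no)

yes

One route that works: B → H → I → C.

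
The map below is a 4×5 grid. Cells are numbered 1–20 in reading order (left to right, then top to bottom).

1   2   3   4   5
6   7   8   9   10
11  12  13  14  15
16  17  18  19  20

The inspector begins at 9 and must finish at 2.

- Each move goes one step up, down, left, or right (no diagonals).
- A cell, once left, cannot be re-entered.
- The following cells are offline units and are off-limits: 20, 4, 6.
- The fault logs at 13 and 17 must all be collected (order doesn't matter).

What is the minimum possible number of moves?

Any route passes through 13 and 17 in some order between 9 and 2. Summing Manhattan distances along each leg and taking the cheapest ordering (9 → 13 → 17 → 2) gives a lower bound of 2 + 2 + 3 = 7 moves.
A route of 7 moves achieves this: 9 → 14 → 13 → 18 → 17 → 12 → 7 → 2.
Since 7 matches the lower bound, it is optimal.

7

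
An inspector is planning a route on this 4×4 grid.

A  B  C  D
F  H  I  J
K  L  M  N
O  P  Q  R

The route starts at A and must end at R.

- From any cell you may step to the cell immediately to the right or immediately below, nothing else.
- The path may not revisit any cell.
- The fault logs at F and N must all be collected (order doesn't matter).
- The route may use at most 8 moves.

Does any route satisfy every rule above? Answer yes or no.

yes

One route that works: A → F → K → L → M → N → R.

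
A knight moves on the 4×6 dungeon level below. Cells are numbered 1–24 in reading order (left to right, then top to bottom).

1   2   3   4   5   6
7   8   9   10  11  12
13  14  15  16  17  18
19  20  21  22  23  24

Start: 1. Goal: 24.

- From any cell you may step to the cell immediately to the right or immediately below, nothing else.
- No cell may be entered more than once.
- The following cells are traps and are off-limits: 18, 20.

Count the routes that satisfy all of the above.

31

A right/down-only route from 1 to 24 makes exactly 3 down-moves and 5 right-moves in some order.
With no other constraints that would be C(8,3) = 56 routes.
Subtract routes through each blocked cell (inclusion–exclusion for overlaps): − through 18: 21 − through 20: 4 → 31.
That gives 31 routes.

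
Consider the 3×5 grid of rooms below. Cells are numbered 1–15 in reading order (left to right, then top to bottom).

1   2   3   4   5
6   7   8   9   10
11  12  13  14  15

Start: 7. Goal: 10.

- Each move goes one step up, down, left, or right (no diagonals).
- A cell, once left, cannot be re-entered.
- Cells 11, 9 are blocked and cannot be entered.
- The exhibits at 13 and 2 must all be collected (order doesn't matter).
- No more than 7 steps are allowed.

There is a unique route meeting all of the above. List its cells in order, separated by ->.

7 -> 2 -> 3 -> 8 -> 13 -> 14 -> 15 -> 10

Any route must reach 13 and 2 and still end at 10 within 7 moves, so the order of the required stops is forced.
Route from 7: up to 2, right to 3, 2× down (reaching 13), 2× right (reaching 15), up to 10 — 7 moves in all.
Check: all required cells visited; 7 ≤ 7 moves.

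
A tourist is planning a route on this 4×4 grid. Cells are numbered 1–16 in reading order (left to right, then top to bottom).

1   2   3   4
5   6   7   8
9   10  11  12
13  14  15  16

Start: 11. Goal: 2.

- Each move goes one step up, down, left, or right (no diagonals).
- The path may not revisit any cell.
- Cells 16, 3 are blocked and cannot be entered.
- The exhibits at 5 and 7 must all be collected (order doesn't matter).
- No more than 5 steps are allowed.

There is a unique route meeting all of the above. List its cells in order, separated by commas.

11, 7, 6, 5, 1, 2

Any route must reach 5 and 7 and still end at 2 within 5 moves, so the order of the required stops is forced.
Route from 11: up to 7, 2× left (reaching 5), up to 1, right to 2 — 5 moves in all.
Check: all required cells visited; 5 ≤ 5 moves.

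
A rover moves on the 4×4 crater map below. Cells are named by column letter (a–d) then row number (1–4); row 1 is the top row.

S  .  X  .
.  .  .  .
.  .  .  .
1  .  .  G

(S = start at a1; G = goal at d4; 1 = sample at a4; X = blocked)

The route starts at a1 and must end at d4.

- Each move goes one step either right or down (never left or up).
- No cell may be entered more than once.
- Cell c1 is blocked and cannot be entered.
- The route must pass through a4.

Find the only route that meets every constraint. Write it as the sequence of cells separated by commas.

Moves only go right or down, so the column and row indices never decrease.
Route from a1: down 3 to a4, right 3 to d4 — 6 moves in all.
Check: all required cells visited.

a1, a2, a3, a4, b4, c4, d4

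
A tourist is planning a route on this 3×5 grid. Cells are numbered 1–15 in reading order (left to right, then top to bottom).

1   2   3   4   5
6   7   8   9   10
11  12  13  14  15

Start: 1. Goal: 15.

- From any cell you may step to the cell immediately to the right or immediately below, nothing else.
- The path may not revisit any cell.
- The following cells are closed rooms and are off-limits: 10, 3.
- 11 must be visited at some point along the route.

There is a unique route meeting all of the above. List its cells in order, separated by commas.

1, 6, 11, 12, 13, 14, 15

Moves only go right or down, so the column and row indices never decrease.
Route from 1: down 2 to 11, right 4 to 15 — 6 moves in all.
Check: all required cells visited.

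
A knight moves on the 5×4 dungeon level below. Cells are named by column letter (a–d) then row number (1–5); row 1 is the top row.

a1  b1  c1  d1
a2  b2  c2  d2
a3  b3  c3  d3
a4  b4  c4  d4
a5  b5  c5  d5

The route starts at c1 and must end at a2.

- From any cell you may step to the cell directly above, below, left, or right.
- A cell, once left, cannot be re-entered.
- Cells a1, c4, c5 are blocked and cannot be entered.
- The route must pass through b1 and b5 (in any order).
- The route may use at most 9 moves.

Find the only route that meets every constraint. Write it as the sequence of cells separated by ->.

c1 -> b1 -> b2 -> b3 -> b4 -> b5 -> a5 -> a4 -> a3 -> a2

The 9-move cap with required stops at b1, b5 leaves no slack for detours.
Route from c1: left 1 to b1, down 4 to b5, left 1 to a5, up 3 to a2 — 9 moves in all.
Check: all required cells visited; 9 ≤ 9 moves.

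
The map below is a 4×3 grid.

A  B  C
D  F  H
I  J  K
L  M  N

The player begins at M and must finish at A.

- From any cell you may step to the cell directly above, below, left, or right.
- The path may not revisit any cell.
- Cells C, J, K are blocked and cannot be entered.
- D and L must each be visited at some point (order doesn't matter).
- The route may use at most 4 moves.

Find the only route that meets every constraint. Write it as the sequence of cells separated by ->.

M -> L -> I -> D -> A

Any route must reach D and L and still end at A within 4 moves, so the order of the required stops is forced.
Route from M: left 1 to L, up 3 to A — 4 moves in all.
Check: all required cells visited; 4 ≤ 4 moves.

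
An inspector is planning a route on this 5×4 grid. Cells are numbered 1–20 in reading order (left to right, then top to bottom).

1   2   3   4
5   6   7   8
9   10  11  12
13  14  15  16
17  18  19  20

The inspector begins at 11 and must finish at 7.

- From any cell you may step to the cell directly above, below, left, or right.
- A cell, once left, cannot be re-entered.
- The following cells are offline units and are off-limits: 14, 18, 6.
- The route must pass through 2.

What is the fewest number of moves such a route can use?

7

Any route passes through 2 somewhere between 11 and 7. Summing Manhattan distances along the two legs (11 → 2 → 7) gives a lower bound of 3 + 2 = 5 moves.
The shortest route satisfying every rule uses 7 moves: 11 → 10 → 9 → 5 → 1 → 2 → 3 → 7.
The bound of 5 isn't tight here; checking systematically, no route of length 5 through 6 satisfies every constraint, so 7 is the minimum.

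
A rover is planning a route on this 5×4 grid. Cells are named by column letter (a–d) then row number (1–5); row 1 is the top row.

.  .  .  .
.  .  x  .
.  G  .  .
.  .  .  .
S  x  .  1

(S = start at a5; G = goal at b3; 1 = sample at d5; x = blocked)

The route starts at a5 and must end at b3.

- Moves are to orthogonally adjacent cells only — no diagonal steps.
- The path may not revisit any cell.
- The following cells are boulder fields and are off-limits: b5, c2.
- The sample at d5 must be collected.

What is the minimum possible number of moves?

9

Any route passes through d5 somewhere between a5 and b3. Summing Manhattan distances along the two legs (a5 → d5 → b3) gives a lower bound of 3 + 4 = 7 moves.
That bound ignores the blocked cells. Measuring each leg by the fewest moves that actually steer around them (a5→d5: 5; d5→b3: 4) raises the lower bound to 9.
A route of 9 moves exists: a5 → a4 → b4 → c4 → c5 → d5 → d4 → d3 → c3 → b3.
Since 9 matches that lower bound, it is optimal.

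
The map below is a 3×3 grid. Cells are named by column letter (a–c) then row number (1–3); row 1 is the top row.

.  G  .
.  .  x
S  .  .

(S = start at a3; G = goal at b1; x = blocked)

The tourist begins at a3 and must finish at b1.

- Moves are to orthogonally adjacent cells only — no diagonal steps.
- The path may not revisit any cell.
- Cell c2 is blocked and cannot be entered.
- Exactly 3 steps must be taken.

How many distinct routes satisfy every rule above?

Need simple routes of exactly 3 moves from a3 to b1 (Manhattan distance 3, so 0 moves are spent on a detour and 0 undoing it).
Enumerating: a3 a2 a1 b1 | a3 a2 b2 b1 | a3 b3 b2 b1.
That gives 3 routes.

3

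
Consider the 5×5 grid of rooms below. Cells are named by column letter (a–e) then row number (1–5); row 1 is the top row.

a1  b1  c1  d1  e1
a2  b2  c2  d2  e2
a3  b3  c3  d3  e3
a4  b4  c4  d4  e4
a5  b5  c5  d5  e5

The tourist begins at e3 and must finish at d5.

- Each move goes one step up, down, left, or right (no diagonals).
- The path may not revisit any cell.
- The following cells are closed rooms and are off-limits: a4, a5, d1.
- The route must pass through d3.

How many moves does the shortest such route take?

Any route passes through d3 somewhere between e3 and d5. Summing Manhattan distances along the two legs (e3 → d3 → d5) gives a lower bound of 1 + 2 = 3 moves.
A route of 3 moves achieves this: e3 → d3 → d4 → d5.
Since 3 matches the lower bound, it is optimal.

3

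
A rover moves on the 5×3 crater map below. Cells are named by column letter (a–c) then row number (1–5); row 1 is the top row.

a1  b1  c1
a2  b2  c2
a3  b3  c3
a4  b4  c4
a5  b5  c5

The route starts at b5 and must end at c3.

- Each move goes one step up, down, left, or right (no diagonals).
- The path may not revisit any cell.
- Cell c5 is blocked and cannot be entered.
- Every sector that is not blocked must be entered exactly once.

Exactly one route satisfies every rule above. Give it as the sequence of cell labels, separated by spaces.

b5 a5 a4 a3 a2 a1 b1 c1 c2 b2 b3 b4 c4 c3

Need to visit all 14 open cells exactly once, starting at b5 and ending at c3.
Cell c1 has only two open neighbours (c2 and b1), so the path must pass straight through it: one of those is the cell it's entered from and the other is where it exits.
Route from b5: left to a5, 4× up (reaching a1), 2× right (reaching c1), down to c2, left to b2, 2× down (reaching b4), right to c4, up to c3 — 13 moves in all.
Check: all 14 open cells covered.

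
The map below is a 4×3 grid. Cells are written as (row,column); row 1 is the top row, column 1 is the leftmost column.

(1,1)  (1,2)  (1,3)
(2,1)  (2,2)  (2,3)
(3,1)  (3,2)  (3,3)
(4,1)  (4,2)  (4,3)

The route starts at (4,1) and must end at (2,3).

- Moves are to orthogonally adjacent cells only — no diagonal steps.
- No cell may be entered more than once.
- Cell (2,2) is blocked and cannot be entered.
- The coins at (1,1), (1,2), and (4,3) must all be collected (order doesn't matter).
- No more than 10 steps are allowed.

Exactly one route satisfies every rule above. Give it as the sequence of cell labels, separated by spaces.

(4,1) (4,2) (4,3) (3,3) (3,2) (3,1) (2,1) (1,1) (1,2) (1,3) (2,3)

The 10-move cap with required stops at (1,1), (1,2), (4,3) leaves no slack for detours.
Route from (4,1): 2× right (reaching (4,3)), up to (3,3), 2× left (reaching (3,1)), 2× up (reaching (1,1)), 2× right (reaching (1,3)), down to (2,3) — 10 moves in all.
Check: all required cells visited; 10 ≤ 10 moves.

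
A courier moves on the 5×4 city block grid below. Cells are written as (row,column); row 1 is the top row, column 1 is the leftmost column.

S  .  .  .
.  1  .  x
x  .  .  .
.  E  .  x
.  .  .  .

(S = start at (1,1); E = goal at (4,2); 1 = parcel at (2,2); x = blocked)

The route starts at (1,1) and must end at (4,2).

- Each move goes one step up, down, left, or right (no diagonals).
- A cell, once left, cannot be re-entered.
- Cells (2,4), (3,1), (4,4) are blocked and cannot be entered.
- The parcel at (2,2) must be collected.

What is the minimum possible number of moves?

4

Any route passes through (2,2) somewhere between (1,1) and (4,2). Summing Manhattan distances along the two legs ((1,1) → (2,2) → (4,2)) gives a lower bound of 2 + 2 = 4 moves.
A route of 4 moves achieves this: (1,1) → (2,1) → (2,2) → (3,2) → (4,2).
Since 4 matches the lower bound, it is optimal.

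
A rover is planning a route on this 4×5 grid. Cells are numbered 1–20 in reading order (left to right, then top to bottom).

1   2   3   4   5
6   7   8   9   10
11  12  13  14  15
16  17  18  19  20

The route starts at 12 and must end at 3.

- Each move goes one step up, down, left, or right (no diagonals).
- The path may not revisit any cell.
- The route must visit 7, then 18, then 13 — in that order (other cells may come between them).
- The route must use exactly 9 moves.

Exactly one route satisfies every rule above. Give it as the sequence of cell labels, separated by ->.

12 -> 7 -> 6 -> 11 -> 16 -> 17 -> 18 -> 13 -> 8 -> 3

The waypoints must appear in the order 7, 18, 13, with no cell reused.
Route from 12: up 1 to 7, left 1 to 6, down 2 to 16, right 2 to 18, up 3 to 3 — 9 moves in all.
Check: order respected (7 at step 1, 18 at step 6, 13 at step 7); 9 moves as required.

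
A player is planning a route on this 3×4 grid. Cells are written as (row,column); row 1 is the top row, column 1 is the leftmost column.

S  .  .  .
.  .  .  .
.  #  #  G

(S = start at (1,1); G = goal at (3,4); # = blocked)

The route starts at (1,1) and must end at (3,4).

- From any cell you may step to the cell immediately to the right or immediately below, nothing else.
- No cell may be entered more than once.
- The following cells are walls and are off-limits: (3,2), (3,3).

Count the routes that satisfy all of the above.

A right/down-only route from (1,1) to (3,4) makes exactly 2 down-moves and 3 right-moves in some order.
With no other constraints that would be C(5,2) = 10 routes.
Subtract routes through each blocked cell (inclusion–exclusion for overlaps): − through (3,2): 3 − through (3,3): 6 + through (3,2)&(3,3): 3 → 4.
That gives 4 routes.

4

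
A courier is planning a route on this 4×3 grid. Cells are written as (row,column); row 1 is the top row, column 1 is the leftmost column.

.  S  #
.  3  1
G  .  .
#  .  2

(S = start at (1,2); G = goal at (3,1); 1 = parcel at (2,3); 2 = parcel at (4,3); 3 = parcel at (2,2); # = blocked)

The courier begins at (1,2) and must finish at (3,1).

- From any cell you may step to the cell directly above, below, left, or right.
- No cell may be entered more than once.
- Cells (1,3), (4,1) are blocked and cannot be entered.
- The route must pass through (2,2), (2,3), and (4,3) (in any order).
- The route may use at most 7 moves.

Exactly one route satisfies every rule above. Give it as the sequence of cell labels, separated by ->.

(1,2) -> (2,2) -> (2,3) -> (3,3) -> (4,3) -> (4,2) -> (3,2) -> (3,1)

The 7-move cap with required stops at (2,2), (2,3), (4,3) leaves no slack for detours.
Route from (1,2): down to (2,2), right to (2,3), 2× down (reaching (4,3)), left to (4,2), up to (3,2), left to (3,1) — 7 moves in all.
Check: all required cells visited; 7 ≤ 7 moves.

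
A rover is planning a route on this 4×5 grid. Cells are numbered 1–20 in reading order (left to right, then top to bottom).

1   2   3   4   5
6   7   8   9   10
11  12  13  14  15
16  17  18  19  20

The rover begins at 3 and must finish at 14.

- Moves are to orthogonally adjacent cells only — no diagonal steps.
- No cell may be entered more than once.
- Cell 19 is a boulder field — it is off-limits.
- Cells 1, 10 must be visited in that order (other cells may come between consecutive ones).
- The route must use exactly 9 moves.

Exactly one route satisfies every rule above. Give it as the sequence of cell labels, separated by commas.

3, 2, 1, 6, 7, 8, 9, 10, 15, 14

The waypoints must appear in the order 1, 10, with no cell reused.
Route from 3: 2× left (reaching 1), down to 6, 4× right (reaching 10), down to 15, left to 14 — 9 moves in all.
Check: order respected (1 at step 2, 10 at step 7); 9 moves as required.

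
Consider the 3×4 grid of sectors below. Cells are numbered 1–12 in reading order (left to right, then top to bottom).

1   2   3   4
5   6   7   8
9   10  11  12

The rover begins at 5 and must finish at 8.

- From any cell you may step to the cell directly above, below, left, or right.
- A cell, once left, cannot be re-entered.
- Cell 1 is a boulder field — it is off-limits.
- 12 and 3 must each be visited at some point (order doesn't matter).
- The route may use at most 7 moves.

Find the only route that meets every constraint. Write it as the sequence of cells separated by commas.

5, 6, 2, 3, 7, 11, 12, 8

The 7-move cap with required stops at 12, 3 leaves no slack for detours.
Route from 5: right to 6, up to 2, right to 3, 2× down (reaching 11), right to 12, up to 8 — 7 moves in all.
Check: all required cells visited; 7 ≤ 7 moves.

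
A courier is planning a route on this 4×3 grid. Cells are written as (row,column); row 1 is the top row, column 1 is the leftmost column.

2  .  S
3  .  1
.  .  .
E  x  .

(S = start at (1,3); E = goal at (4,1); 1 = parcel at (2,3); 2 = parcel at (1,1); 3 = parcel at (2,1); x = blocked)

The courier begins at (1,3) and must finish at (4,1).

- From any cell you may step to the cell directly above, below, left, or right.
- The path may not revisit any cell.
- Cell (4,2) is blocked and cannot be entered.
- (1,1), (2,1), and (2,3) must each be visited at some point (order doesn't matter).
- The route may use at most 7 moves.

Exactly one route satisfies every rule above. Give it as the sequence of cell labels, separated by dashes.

(1,3) - (2,3) - (2,2) - (1,2) - (1,1) - (2,1) - (3,1) - (4,1)

The budget equals the shortest possible length, so every move has to be on a shortest route through the required cells.
Route from (1,3): down 1 to (2,3), left 1 to (2,2), up 1 to (1,2), left 1 to (1,1), down 3 to (4,1) — 7 moves in all.
Check: all required cells visited; 7 ≤ 7 moves.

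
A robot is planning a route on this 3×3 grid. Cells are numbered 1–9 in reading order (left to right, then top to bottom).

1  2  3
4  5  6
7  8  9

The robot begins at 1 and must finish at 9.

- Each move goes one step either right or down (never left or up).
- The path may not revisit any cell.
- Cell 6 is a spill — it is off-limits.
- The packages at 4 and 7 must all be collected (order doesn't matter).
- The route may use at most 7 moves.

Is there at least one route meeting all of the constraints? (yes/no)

One route that works: 1 → 4 → 7 → 8 → 9.

yes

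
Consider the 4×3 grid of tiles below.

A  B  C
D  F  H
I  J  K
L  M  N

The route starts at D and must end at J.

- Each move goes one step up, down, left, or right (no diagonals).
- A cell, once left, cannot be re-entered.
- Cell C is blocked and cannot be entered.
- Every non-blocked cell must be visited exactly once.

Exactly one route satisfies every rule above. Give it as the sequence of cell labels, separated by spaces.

D A B F H K N M L I J

Need to visit all 11 open cells exactly once, starting at D and ending at J.
Cell L has only two open neighbours (I and M), so the path must pass straight through it: one of those is the cell it's entered from and the other is where it exits.
Route from D: up to A, right to B, down to F, right to H, 2× down (reaching N), 2× left (reaching L), up to I, right to J — 10 moves in all.
Check: all 11 open cells covered.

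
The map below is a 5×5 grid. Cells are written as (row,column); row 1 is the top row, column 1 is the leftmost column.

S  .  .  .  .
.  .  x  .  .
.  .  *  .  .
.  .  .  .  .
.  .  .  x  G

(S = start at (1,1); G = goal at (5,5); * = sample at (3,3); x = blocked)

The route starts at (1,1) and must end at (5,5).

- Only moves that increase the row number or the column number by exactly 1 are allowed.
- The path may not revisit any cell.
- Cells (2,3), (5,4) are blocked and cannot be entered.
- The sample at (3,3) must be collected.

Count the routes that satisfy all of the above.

9

A right/down-only route from (1,1) to (5,5) makes exactly 4 down-moves and 4 right-moves in some order.
With no other constraints that would be C(8,4) = 70 routes.
Split at (3,3) and multiply the segment counts (each segment already excludes blocked cells): (1,1)→(3,3): 3; (3,3)→(5,5): 3; product = 9.
That gives 9 routes.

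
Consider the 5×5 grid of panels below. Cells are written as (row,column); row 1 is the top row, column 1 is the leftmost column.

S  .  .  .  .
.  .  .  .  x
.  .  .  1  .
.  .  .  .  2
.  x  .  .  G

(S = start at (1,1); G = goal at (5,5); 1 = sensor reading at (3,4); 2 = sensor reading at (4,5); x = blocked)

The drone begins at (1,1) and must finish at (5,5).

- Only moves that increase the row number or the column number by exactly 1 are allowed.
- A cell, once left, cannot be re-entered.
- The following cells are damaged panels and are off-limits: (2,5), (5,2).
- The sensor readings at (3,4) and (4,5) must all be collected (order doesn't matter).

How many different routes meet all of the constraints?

A right/down-only route from (1,1) to (5,5) makes exactly 4 down-moves and 4 right-moves in some order.
With no other constraints that would be C(8,4) = 70 routes.
A monotone route can only reach the required cells in the order (3,4), (4,5), so split there and multiply the segment counts (each segment already excludes blocked cells): (1,1)→(3,4): 10; (3,4)→(4,5): 2; (4,5)→(5,5): 1; product = 20.
That gives 20 routes.

20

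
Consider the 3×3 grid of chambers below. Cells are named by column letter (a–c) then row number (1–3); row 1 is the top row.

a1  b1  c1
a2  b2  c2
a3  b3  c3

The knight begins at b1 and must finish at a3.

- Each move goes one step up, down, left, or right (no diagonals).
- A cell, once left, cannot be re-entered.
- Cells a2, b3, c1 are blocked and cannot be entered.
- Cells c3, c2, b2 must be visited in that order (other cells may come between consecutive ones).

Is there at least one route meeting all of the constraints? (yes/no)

no

The blocked cells wall a3 off from b1 completely — no sequence of moves reaches it at all, so no route can satisfy the rules.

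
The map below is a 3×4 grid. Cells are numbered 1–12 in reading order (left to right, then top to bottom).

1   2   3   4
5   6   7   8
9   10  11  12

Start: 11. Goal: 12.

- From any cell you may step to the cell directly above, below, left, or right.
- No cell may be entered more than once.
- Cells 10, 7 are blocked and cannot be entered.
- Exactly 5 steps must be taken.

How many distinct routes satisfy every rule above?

Need simple routes of exactly 5 moves from 11 to 12 (Manhattan distance 1, so 2 moves are spent on a detour and 2 undoing it).
No route satisfies every constraint, so the count is 0.

0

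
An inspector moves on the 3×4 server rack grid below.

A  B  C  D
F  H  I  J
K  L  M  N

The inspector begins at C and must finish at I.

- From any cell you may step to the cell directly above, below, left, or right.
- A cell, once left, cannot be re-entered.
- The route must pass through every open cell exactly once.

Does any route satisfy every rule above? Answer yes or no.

One route that works: C → D → J → N → M → L → K → F → A → B → H → I.

yes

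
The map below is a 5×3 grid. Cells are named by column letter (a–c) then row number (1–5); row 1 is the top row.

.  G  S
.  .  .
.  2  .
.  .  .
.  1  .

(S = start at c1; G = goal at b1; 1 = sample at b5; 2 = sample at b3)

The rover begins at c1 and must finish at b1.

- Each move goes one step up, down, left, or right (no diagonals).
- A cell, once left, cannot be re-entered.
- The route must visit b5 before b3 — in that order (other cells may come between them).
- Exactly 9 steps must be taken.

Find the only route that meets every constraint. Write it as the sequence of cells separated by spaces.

c1 c2 c3 c4 c5 b5 b4 b3 b2 b1

The waypoints must appear in the order b5, b3, with no cell reused.
Route from c1: down 4 to c5, left 1 to b5, up 4 to b1 — 9 moves in all.
Check: order respected (1 at step 5, 2 at step 7); 9 moves as required.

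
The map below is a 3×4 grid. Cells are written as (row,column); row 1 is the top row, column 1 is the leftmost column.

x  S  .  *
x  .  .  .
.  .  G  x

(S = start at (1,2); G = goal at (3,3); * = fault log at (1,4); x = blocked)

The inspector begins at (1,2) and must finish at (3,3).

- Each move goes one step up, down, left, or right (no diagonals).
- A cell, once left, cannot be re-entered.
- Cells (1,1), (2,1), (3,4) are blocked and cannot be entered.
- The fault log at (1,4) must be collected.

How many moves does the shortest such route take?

5

Any route passes through (1,4) somewhere between (1,2) and (3,3). Summing Manhattan distances along the two legs ((1,2) → (1,4) → (3,3)) gives a lower bound of 2 + 3 = 5 moves.
A route of 5 moves achieves this: (1,2) → (1,3) → (1,4) → (2,4) → (2,3) → (3,3).
Since 5 matches the lower bound, it is optimal.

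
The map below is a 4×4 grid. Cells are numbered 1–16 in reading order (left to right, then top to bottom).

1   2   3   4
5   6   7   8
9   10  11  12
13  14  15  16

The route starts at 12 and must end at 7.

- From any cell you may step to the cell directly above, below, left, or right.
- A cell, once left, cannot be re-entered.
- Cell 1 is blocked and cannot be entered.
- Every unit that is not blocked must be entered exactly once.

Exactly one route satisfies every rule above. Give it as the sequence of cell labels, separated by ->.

Need to visit all 15 open cells exactly once, starting at 12 and ending at 7.
Cell 4 has only two open neighbours (8 and 3), so the path must pass straight through it: one of those is the cell it's entered from and the other is where it exits.
Route from 12: down to 16, left to 15, up to 11, left to 10, down to 14, left to 13, 2× up (reaching 5), right to 6, up to 2, 2× right (reaching 4), down to 8, left to 7 — 14 moves in all.
Check: all 15 open cells covered.

12 -> 16 -> 15 -> 11 -> 10 -> 14 -> 13 -> 9 -> 5 -> 6 -> 2 -> 3 -> 4 -> 8 -> 7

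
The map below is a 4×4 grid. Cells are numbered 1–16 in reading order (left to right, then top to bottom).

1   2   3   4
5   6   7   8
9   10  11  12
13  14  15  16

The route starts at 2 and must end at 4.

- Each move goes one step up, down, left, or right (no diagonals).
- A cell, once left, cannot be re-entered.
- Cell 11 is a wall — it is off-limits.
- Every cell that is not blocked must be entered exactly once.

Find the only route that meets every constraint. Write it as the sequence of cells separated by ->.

Need to visit all 15 open cells exactly once, starting at 2 and ending at 4.
Route from 2: left 1 to 1, down 1 to 5, right 1 to 6, down 1 to 10, left 1 to 9, down 1 to 13, right 3 to 16, up 2 to 8, left 1 to 7, up 1 to 3, right 1 to 4 — 14 moves in all.
Check: all 15 open cells covered.

2 -> 1 -> 5 -> 6 -> 10 -> 9 -> 13 -> 14 -> 15 -> 16 -> 12 -> 8 -> 7 -> 3 -> 4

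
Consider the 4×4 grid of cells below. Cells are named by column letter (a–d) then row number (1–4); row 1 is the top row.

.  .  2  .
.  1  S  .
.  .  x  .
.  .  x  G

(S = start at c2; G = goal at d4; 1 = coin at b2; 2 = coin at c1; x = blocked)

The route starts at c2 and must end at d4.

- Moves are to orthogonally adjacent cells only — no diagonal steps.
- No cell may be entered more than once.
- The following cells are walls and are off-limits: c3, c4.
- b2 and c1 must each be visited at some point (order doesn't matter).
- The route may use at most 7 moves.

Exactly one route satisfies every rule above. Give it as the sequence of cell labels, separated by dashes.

The budget equals the shortest possible length, so every move has to be on a shortest route through the required cells.
Route from c2: left 1 to b2, up 1 to b1, right 2 to d1, down 3 to d4 — 7 moves in all.
Check: all required cells visited; 7 ≤ 7 moves.

c2 - b2 - b1 - c1 - d1 - d2 - d3 - d4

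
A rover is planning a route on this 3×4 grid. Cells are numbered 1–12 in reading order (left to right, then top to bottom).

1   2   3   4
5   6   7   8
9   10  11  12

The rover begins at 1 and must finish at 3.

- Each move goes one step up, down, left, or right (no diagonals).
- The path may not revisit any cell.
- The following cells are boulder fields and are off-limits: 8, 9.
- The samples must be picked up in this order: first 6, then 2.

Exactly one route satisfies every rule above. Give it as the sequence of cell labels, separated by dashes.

1 - 5 - 6 - 2 - 3

The waypoints must appear in the order 6, 2, with no cell reused.
Route from 1: down 1 to 5, right 1 to 6, up 1 to 2, right 1 to 3 — 4 moves in all.
Check: order respected (6 at step 2, 2 at step 3).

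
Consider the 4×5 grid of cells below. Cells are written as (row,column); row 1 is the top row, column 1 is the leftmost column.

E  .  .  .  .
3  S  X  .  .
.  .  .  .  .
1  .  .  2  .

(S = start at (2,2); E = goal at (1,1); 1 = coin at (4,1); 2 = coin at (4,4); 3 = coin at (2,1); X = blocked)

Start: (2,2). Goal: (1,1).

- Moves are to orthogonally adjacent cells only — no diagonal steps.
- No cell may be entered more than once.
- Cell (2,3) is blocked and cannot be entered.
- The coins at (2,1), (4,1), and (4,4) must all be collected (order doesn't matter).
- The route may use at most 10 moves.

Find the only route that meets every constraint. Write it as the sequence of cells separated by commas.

The budget equals the shortest possible length, so every move has to be on a shortest route through the required cells.
Route from (2,2): down 1 to (3,2), right 2 to (3,4), down 1 to (4,4), left 3 to (4,1), up 3 to (1,1) — 10 moves in all.
Check: all required cells visited; 10 ≤ 10 moves.

(2,2), (3,2), (3,3), (3,4), (4,4), (4,3), (4,2), (4,1), (3,1), (2,1), (1,1)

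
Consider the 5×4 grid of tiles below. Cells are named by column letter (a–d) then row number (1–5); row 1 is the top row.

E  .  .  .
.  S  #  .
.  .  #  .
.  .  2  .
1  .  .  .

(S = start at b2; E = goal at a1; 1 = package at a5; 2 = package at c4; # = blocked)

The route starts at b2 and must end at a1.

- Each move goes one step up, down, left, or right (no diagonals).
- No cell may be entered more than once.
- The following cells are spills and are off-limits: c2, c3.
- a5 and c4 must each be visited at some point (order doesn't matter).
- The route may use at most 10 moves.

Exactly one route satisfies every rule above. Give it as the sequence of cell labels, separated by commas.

b2, b3, b4, c4, c5, b5, a5, a4, a3, a2, a1

The budget equals the shortest possible length, so every move has to be on a shortest route through the required cells.
Route from b2: 2× down (reaching b4), right to c4, down to c5, 2× left (reaching a5), 4× up (reaching a1) — 10 moves in all.
Check: all required cells visited; 10 ≤ 10 moves.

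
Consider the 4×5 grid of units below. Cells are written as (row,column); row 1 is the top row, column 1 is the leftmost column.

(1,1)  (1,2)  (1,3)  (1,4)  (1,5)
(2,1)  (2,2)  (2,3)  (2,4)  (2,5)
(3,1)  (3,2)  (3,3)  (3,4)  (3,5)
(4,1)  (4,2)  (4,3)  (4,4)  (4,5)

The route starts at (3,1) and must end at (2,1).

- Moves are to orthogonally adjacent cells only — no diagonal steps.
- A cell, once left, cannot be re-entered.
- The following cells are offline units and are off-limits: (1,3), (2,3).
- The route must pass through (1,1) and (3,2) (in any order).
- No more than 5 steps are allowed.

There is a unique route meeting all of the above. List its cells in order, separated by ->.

Any route must reach (1,1) and (3,2) and still end at (2,1) within 5 moves, so the order of the required stops is forced.
Route from (3,1): right to (3,2), 2× up (reaching (1,2)), left to (1,1), down to (2,1) — 5 moves in all.
Check: all required cells visited; 5 ≤ 5 moves.

(3,1) -> (3,2) -> (2,2) -> (1,2) -> (1,1) -> (2,1)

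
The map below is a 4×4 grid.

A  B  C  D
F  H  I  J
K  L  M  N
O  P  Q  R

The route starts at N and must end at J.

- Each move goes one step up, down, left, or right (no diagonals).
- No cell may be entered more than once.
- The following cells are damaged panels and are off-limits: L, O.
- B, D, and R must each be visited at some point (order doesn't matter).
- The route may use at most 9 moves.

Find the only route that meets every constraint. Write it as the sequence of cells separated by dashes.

N - R - Q - M - I - H - B - C - D - J

Any route must reach B, D, and R and still end at J within 9 moves, so the order of the required stops is forced.
Route from N: down to R, left to Q, 2× up (reaching I), left to H, up to B, 2× right (reaching D), down to J — 9 moves in all.
Check: all required cells visited; 9 ≤ 9 moves.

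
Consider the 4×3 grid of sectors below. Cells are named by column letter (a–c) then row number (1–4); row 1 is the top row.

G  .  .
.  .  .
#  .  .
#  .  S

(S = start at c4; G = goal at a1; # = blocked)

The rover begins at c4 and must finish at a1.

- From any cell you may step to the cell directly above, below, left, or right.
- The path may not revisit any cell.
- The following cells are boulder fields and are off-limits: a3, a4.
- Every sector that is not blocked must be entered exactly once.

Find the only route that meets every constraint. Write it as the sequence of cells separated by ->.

Need to visit all 10 open cells exactly once, starting at c4 and ending at a1.
Cell b4 has only two open neighbours (b3 and c4), so the path must pass straight through it: one of those is the cell it's entered from and the other is where it exits.
Route from c4: left to b4, up to b3, right to c3, 2× up (reaching c1), left to b1, down to b2, left to a2, up to a1 — 9 moves in all.
Check: all 10 open cells covered.

c4 -> b4 -> b3 -> c3 -> c2 -> c1 -> b1 -> b2 -> a2 -> a1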